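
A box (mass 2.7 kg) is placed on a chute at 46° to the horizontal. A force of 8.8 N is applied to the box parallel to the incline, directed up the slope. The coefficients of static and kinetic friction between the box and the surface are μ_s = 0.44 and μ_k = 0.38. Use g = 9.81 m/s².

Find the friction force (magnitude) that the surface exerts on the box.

Perpendicular to the surface, N = m g cos θ = 2.7·9.81·cos 46° = 18.4 N.
For equilibrium along the incline the friction force must supply f = m g sin θ − P = 19.05 − 8.8 = 10.25 N (positive meaning up-slope).
The static-friction ceiling is μ_s N = 0.44 × 18.4 = 8.096 N.
|10.25| exceeds 8.096 N, so the box slips down-slope; friction is kinetic, f = μ_k N = 0.38×18.4 = 6.99 N.

f ≈ 6.99 N (up the incline)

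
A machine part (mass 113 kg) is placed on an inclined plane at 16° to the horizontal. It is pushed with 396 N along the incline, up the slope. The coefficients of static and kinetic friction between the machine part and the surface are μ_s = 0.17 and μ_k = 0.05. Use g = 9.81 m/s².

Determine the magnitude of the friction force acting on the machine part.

The normal reaction is N = m g cos θ = 1066 N.
Parallel to the incline, ΣF = 0 gives f = m g sin θ − P = 305.6 − 396 = -90.45 N (up-slope positive).
The static-friction ceiling is μ_s N = 0.17 × 1066 = 181.1 N.
Since |-90.45| ≤ 181.1 N, static friction is sufficient; f equals the required value, not μ_s N.

f ≈ 90.4 N (down the incline)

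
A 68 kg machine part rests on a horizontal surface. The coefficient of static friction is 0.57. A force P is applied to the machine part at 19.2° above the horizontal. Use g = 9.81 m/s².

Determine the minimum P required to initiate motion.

N = m g − P sin α (the pull lifts the machine part).
At impending slip, P cos α = μ_s N = μ_s (m g − P sin α).
Solving: P (cos α + μ_s sin α) = μ_s m g → P = 0.57×667/(cos 19.2° + 0.57 sin 19.2°) = 380/1.132 = 336 N.

P ≈ 336 N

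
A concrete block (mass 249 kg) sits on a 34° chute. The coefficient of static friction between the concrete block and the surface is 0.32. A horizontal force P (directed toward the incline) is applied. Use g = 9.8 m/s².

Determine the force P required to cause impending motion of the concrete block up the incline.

At impending motion up the slope, friction acts down-slope at its limit: f = μ_s N.
Perpendicular to the incline: N = m g cos θ + P sin θ.
Along the incline: P cos θ = m g sin θ + μ_s N = m g sin θ + μ_s (m g cos θ + P sin θ).
Solving, P (cos θ − μ_s sin θ) = m g (sin θ + μ_s cos θ), so P = 249×9.8×(sin 34° + 0.32 cos 34°)/(cos 34° − 0.32 sin 34°) = 2440×0.8245/0.6501 = 3090 N.

P ≈ 3090 N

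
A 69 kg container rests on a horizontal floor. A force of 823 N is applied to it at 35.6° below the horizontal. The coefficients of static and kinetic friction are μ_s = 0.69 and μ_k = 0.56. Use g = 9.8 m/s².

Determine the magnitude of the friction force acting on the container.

Vertical equilibrium gives N = m g + P sin α = 1155 N.
For equilibrium, f = P cos α = 823×cos 35.6° = 669.2 N.
The static-friction limit is μ_s N = 797.1 N.
669.2 ≤ 797.1 N → static; friction equals the required 669 N.

f ≈ 669 N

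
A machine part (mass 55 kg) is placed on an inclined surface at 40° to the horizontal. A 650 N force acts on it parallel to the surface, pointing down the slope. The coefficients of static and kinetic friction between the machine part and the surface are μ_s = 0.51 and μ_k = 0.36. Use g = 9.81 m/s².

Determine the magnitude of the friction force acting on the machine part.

f ≈ 149 N (up the incline)

The normal reaction is N = m g cos θ = 413.3 N.
Parallel to the incline, ΣF = 0 gives f = m g sin θ + P = 346.8 + 650 = 996.8 N (up-slope positive).
Static friction can supply at most μ_s N = 210.8 N.
Since |996.8| > 210.8 N, static friction cannot hold it; the machine part slides down the incline and kinetic friction applies: f = μ_k N = 0.36 × 413.3 = 149 N.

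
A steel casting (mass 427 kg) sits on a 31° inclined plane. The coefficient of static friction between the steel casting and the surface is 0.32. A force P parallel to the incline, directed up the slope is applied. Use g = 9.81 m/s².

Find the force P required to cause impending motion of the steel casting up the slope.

At impending motion up the slope, friction acts down-slope at its limit: f = μ_s N.
P is parallel to the surface, so N = m g cos θ = 3590 N.
Along the incline: P = m g sin θ + μ_s N = 2160 + 0.32×3590 = 3310 N.

P ≈ 3310 N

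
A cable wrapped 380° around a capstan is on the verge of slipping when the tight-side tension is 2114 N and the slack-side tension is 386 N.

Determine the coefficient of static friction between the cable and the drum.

μ ≈ 0.256

T₂/T₁ = e^{μβ} → μ = ln(T₂/T₁)/β.
β = 380° = 6.632 rad.
μ = ln(2114/386)/6.632 = ln(5.477)/6.632 = 0.256.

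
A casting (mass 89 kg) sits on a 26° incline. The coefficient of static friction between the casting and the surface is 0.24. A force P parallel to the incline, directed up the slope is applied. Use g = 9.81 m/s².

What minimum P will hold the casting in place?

The casting tends to slide down (tan θ > μ_s), so at the point of impending slip friction acts up-slope at its limit: f = μ_s N.
P is parallel to the surface, so N = m g cos θ = 785 N.
Along the incline: P + μ_s N = m g sin θ, so P = 383 − 0.24×785 = 194 N.

P_min ≈ 194 N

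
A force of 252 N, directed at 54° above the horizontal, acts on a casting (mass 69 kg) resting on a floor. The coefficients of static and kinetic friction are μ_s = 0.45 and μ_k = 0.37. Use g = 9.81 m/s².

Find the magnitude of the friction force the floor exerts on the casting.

The vertical component of P reduces the normal force: N = m g − P sin α = 676.9 − 203.9 = 473 N.
For equilibrium, f = P cos α = 252×cos 54° = 148.1 N.
The static-friction limit is μ_s N = 212.9 N.
148.1 ≤ 212.9 N → static; friction equals the required 148 N.

f ≈ 148 N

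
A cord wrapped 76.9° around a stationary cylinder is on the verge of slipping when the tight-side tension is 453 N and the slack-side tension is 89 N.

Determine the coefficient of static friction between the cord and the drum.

μ ≈ 1.21

T₂/T₁ = e^{μβ} → μ = ln(T₂/T₁)/β.
β = 76.9° = 1.342 rad.
μ = ln(453/89)/1.342 = ln(5.09)/1.342 = 1.21.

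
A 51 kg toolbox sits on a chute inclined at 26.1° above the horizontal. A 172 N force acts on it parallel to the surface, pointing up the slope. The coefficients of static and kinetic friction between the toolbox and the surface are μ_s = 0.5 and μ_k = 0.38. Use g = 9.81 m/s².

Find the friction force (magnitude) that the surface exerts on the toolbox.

The normal reaction is N = m g cos θ = 449.3 N.
For equilibrium along the incline the friction force must supply f = m g sin θ − P = 220.1 − 172 = 48.11 N (positive meaning up-slope).
Maximum static friction available: μ_s N = 0.5 × 449.3 = 224.6 N.
Since |48.11| ≤ 224.6 N, the toolbox remains in static equilibrium and friction takes exactly the required value.

f ≈ 48.1 N (up the incline)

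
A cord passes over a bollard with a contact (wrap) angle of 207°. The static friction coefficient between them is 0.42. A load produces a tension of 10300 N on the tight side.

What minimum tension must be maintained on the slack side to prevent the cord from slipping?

T_min ≈ 2260 N

Capstan equation at impending slip: T_tight/T_slack = e^{μβ}.
β = 207° = 3.613 rad; e^{μβ} = e^{0.42×3.613} = 4.56.
T_slack = T_tight / e^{μβ} = 10300 / 4.56 = 2260 N.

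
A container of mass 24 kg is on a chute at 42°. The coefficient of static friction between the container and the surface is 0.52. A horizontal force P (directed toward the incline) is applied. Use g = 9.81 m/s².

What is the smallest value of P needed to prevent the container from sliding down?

P_min ≈ 61 N

The container tends to slide down (tan θ > μ_s), so at the point of impending slip friction acts up-slope at its limit: f = μ_s N.
Perpendicular to the incline: N = m g cos θ + P sin θ.
Along the incline: P cos θ + μ_s N = m g sin θ, i.e. P cos θ + μ_s (m g cos θ + P sin θ) = m g sin θ.
Solving, P (cos θ + μ_s sin θ) = m g (sin θ − μ_s cos θ), so P = 235×0.2827/1.091 = 61 N.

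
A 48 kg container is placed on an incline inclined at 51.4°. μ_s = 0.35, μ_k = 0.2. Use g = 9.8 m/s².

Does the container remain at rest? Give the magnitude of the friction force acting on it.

N = m g cos θ = 293 N.
Down-slope weight component: m g sin θ = 368 N.
μ_s N = 103 N.
368 > 103 N, so it slides; kinetic friction f = μ_k N = 0.2×293 = 58.7 N.

f ≈ 58.7 N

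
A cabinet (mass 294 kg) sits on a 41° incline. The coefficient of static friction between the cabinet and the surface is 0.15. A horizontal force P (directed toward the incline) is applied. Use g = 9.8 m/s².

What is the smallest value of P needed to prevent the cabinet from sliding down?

P_min ≈ 1830 N

The cabinet tends to slide down (tan θ > μ_s), so at the point of impending slip friction acts up-slope at its limit: f = μ_s N.
Perpendicular to the incline: N = m g cos θ + P sin θ.
Along the incline: P cos θ + μ_s N = m g sin θ, i.e. P cos θ + μ_s (m g cos θ + P sin θ) = m g sin θ.
Solving, P (cos θ + μ_s sin θ) = m g (sin θ − μ_s cos θ), so P = 2880×0.5429/0.8531 = 1830 N.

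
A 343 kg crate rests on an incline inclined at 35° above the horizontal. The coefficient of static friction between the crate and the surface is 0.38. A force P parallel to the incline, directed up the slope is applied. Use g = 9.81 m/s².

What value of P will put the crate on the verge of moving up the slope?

P ≈ 2980 N

At impending motion up the slope, friction acts down-slope at its limit: f = μ_s N.
P is parallel to the surface, so N = m g cos θ = 2760 N.
Along the incline: P = m g sin θ + μ_s N = 1930 + 0.38×2760 = 2980 N.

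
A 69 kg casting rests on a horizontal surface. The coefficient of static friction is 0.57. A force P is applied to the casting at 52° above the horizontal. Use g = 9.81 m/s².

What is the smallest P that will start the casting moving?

N = m g − P sin α (the pull lifts the casting).
At impending slip, P cos α = μ_s N = μ_s (m g − P sin α).
Solving: P (cos α + μ_s sin α) = μ_s m g → P = 0.57×677/(cos 52° + 0.57 sin 52°) = 386/1.065 = 362 N.

P ≈ 362 N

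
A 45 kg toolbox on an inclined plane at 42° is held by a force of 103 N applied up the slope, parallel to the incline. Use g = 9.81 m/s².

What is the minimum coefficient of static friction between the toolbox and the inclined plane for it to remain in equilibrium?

N = m g cos θ = 328.1 N.
Friction must make up the shortfall along the incline: f = m g sin θ − P = 295.4 − 103 = 192.4 N.
At the threshold f = μ_s N, so μ_s,min = 192.4/328.1 = 0.586.

μ_s,min ≈ 0.586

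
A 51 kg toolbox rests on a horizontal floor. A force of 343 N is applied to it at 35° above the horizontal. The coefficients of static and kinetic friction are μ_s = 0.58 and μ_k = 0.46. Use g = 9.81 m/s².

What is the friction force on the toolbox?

f ≈ 140 N

The vertical component of P reduces the normal force: N = m g − P sin α = 500.3 − 196.7 = 303.6 N.
The horizontal driving force is P cos α = 281 N, so equilibrium needs friction f = 281 N.
μ_s N = 0.58 × 303.6 = 176.1 N.
The required friction exceeds μ_s N, so the toolbox moves and f = μ_k N = 140 N.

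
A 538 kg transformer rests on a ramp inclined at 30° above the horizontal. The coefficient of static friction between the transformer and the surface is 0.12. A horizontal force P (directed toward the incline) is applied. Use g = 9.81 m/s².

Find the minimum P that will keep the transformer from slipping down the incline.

The transformer tends to slide down (tan θ > μ_s), so at the point of impending slip friction acts up-slope at its limit: f = μ_s N.
Perpendicular to the incline: N = m g cos θ + P sin θ.
Along the incline: P cos θ + μ_s N = m g sin θ, i.e. P cos θ + μ_s (m g cos θ + P sin θ) = m g sin θ.
Solving, P (cos θ + μ_s sin θ) = m g (sin θ − μ_s cos θ), so P = 5280×0.3961/0.926 = 2260 N.

P_min ≈ 2260 N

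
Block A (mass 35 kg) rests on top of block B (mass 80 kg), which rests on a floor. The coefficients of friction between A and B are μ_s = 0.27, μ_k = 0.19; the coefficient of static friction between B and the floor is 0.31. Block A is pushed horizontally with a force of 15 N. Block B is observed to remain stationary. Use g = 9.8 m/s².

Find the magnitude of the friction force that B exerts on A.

f ≈ 15 N

Normal force at the A–B interface: N₁ = m_A g = 343 N.
Maximum static friction on A from B: μ_s N₁ = 0.27×343 = 92.61 N.
Since P = 15 N ≤ 92.61 N, A does not slip on B; friction on A equals P = 15 N.
By Newton's third law B feels 15 N forward from A. With B stationary, the floor's static friction on B balances it: f₂ = 15 N (well within μ_s(m_A+m_B)g = 349.4 N).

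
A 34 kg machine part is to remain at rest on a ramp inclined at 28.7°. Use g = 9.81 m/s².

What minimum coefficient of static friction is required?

At the slip threshold m g sin θ = μ_s m g cos θ, so μ_s,min = tan θ.
μ_s,min = tan 28.7° = 0.547.

μ_s,min ≈ 0.547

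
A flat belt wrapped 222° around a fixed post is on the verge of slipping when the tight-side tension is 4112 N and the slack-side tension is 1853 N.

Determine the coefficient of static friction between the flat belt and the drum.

μ ≈ 0.206

T₂/T₁ = e^{μβ} → μ = ln(T₂/T₁)/β.
β = 222° = 3.875 rad.
μ = ln(4112/1853)/3.875 = ln(2.219)/3.875 = 0.206.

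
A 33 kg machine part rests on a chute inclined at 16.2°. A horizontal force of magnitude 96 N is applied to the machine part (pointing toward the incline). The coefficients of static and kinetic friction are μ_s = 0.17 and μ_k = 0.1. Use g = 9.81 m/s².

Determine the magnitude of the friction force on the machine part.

Normal direction: N = m g cos θ + P sin θ = 337.7 N.
Along the incline, the net driving force (taking up-slope positive) is P cos θ − m g sin θ = 92.19 − 90.32 = 1.87 N, so equilibrium requires friction f = -1.87 N (down-slope).
Maximum static friction: μ_s N = 0.17 × 337.7 = 57.4 N.
Since 1.87 N is within the 57.4 N limit, the machine part stays put and friction is exactly 1.87 N.

f ≈ 1.87 N (down the incline)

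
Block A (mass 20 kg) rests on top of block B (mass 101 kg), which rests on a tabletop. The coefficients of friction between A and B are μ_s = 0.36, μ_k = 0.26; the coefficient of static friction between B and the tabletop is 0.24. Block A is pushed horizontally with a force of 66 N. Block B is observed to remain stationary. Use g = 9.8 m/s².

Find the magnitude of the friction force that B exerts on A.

f ≈ 66 N

Between the blocks, N₁ = m_A g = 196 N.
So the A–B interface can sustain at most μ_s N₁ = 70.56 N of static friction.
Since P = 66 N ≤ 70.56 N, A does not slip on B; friction on A equals P = 66 N.
By Newton's third law B feels 66 N forward from A. With B stationary, the floor's static friction on B balances it: f₂ = 66 N (well within μ_s(m_A+m_B)g = 284.6 N).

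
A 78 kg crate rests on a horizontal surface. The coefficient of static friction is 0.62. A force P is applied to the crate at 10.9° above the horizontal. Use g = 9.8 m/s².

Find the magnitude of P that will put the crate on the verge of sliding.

P ≈ 431 N

N = m g − P sin α (the pull lifts the crate).
At impending slip, P cos α = μ_s N = μ_s (m g − P sin α).
Solving: P (cos α + μ_s sin α) = μ_s m g → P = 0.62×764/(cos 10.9° + 0.62 sin 10.9°) = 474/1.099 = 431 N.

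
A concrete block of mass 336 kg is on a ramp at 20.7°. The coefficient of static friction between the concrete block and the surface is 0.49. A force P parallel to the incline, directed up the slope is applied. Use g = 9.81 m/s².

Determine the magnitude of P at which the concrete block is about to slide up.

P ≈ 2680 N

At impending motion up the slope, friction acts down-slope at its limit: f = μ_s N.
P is parallel to the surface, so N = m g cos θ = 3080 N.
Along the incline: P = m g sin θ + μ_s N = 1170 + 0.49×3080 = 2680 N.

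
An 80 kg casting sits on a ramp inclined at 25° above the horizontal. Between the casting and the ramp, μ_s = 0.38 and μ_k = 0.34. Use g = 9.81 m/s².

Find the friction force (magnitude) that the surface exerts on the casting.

f ≈ 242 N (up the incline)

The normal reaction is N = m g cos θ = 711.3 N.
Along the slope the weight component is m g sin θ = 331.7 N; friction must supply exactly this, acting up-slope.
The static-friction ceiling is μ_s N = 0.38 × 711.3 = 270.3 N.
Since |331.7| > 270.3 N, static friction cannot hold it; the casting slides down the incline and kinetic friction applies: f = μ_k N = 0.34 × 711.3 = 242 N.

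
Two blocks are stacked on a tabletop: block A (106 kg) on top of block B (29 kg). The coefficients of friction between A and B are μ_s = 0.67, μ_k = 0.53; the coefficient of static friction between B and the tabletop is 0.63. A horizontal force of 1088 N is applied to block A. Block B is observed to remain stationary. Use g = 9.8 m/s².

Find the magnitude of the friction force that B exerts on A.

f ≈ 551 N

Between the blocks, N₁ = m_A g = 1039 N.
Maximum static friction on A from B: μ_s N₁ = 0.67×1039 = 696 N.
P = 1088 N exceeds that limit, so A slips over B and the interface friction becomes kinetic: f₁ = μ_k N₁ = 0.53×1039 = 551 N.
By Newton's third law B feels 551 N forward from A. With B stationary, the floor's static friction on B balances it: f₂ = 551 N (well within μ_s(m_A+m_B)g = 833.5 N).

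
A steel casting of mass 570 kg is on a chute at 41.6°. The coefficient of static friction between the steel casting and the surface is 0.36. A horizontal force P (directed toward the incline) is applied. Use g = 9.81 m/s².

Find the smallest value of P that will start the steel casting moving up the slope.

P ≈ 10300 N

At impending motion up the slope, friction acts down-slope at its limit: f = μ_s N.
Perpendicular to the incline: N = m g cos θ + P sin θ.
Along the incline: P cos θ = m g sin θ + μ_s N = m g sin θ + μ_s (m g cos θ + P sin θ).
Solving, P (cos θ − μ_s sin θ) = m g (sin θ + μ_s cos θ), so P = 570×9.81×(sin 41.6° + 0.36 cos 41.6°)/(cos 41.6° − 0.36 sin 41.6°) = 5590×0.9331/0.5088 = 10300 N.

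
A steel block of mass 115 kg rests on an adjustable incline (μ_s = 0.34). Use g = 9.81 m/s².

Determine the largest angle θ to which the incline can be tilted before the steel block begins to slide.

θ_max ≈ 18.8°

At the slip threshold, m g sin θ = μ_s · m g cos θ, so tan θ = μ_s.
θ_max = arctan(0.34) = 18.8°.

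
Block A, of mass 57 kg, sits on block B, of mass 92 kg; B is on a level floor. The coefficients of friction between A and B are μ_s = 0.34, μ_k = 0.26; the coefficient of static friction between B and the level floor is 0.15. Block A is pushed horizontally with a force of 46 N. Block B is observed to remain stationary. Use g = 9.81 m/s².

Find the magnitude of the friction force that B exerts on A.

f ≈ 46 N

Between the blocks, N₁ = m_A g = 559.2 N.
Maximum static friction on A from B: μ_s N₁ = 0.34×559.2 = 190.1 N.
P = 46 N is within that limit, so A and B move together (both at rest); the A–B friction is simply f₁ = P = 46 N.
B experiences an equal 46 N forward from A (third law). B is in equilibrium, so the floor supplies f₂ = 46 N of static friction (limit μ_s(m_A+m_B)g = 219.3 N, not exceeded).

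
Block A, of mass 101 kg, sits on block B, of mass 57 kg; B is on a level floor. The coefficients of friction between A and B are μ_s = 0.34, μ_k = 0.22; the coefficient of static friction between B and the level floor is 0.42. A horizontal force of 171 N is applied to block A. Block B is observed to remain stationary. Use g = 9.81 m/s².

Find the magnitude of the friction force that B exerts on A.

f ≈ 171 N

Between the blocks, N₁ = m_A g = 990.8 N.
Maximum static friction on A from B: μ_s N₁ = 0.34×990.8 = 336.9 N.
Since P = 171 N ≤ 336.9 N, A does not slip on B; friction on A equals P = 171 N.
By Newton's third law B feels 171 N forward from A. With B stationary, the floor's static friction on B balances it: f₂ = 171 N (well within μ_s(m_A+m_B)g = 651 N).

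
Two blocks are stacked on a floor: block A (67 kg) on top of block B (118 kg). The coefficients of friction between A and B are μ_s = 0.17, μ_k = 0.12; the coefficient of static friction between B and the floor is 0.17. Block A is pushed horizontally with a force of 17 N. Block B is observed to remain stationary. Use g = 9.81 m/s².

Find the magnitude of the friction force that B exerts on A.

f ≈ 17 N

Normal force at the A–B interface: N₁ = m_A g = 657.3 N.
Maximum static friction on A from B: μ_s N₁ = 0.17×657.3 = 111.7 N.
Since P = 17 N ≤ 111.7 N, A does not slip on B; friction on A equals P = 17 N.
By Newton's third law B feels 17 N forward from A. With B stationary, the floor's static friction on B balances it: f₂ = 17 N (well within μ_s(m_A+m_B)g = 308.5 N).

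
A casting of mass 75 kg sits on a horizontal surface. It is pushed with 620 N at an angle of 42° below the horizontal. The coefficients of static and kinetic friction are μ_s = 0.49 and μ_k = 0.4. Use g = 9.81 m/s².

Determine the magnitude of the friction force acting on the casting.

The vertical component of P adds to the normal force: N = m g + P sin α = 735.8 + 414.9 = 1151 N.
The horizontal driving force is P cos α = 460.7 N, so equilibrium needs friction f = 460.7 N.
μ_s N = 0.49 × 1151 = 563.8 N.
460.7 ≤ 563.8 N → static; friction equals the required 461 N.

f ≈ 461 N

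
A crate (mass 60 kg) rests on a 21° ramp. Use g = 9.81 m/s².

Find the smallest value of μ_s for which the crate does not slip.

μ_s,min ≈ 0.384

At the slip threshold m g sin θ = μ_s m g cos θ, so μ_s,min = tan θ.
μ_s,min = tan 21° = 0.384.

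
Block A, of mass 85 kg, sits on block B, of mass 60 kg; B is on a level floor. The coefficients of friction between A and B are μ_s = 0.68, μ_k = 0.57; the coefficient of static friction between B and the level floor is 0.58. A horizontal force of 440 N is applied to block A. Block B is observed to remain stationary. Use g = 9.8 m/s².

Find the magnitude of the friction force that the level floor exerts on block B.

Between the blocks, N₁ = m_A g = 833 N.
So the A–B interface can sustain at most μ_s N₁ = 566.4 N of static friction.
Since P = 440 N ≤ 566.4 N, A does not slip on B; friction on A equals P = 440 N.
B experiences an equal 440 N forward from A (third law). B is in equilibrium, so the floor supplies f₂ = 440 N of static friction (limit μ_s(m_A+m_B)g = 824.2 N, not exceeded).

f ≈ 440 N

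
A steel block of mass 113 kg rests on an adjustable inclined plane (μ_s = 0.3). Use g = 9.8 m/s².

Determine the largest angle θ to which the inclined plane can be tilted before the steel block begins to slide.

At the slip threshold, m g sin θ = μ_s · m g cos θ, so tan θ = μ_s.
θ_max = arctan(0.3) = 16.7°.

θ_max ≈ 16.7°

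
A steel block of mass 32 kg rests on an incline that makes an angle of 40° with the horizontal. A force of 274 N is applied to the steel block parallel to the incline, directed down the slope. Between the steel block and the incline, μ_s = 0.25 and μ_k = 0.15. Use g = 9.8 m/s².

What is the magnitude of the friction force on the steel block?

f ≈ 36 N (up the incline)

Normal force: N = m g cos θ = 32 × 9.8 × cos 40° = 240.2 N.
Parallel to the incline, ΣF = 0 gives f = m g sin θ + P = 201.6 + 274 = 475.6 N (up-slope positive).
The static-friction ceiling is μ_s N = 0.25 × 240.2 = 60.06 N.
|475.6| exceeds 60.06 N, so the steel block slips down-slope; friction is kinetic, f = μ_k N = 0.15×240.2 = 36 N.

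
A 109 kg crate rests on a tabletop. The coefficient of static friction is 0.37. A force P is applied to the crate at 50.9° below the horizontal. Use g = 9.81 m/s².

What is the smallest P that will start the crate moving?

N = m g + P sin α (the push presses the crate into the tabletop).
At impending slip, P cos α = μ_s N = μ_s (m g + P sin α).
Solving: P (cos α − μ_s sin α) = μ_s m g → P = 0.37×1070/(cos 50.9° − 0.37 sin 50.9°) = 396/0.3435 = 1150 N.

P ≈ 1150 N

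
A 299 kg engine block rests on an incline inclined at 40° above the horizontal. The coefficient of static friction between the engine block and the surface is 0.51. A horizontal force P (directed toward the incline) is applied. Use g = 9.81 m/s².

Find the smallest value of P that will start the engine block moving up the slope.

At impending motion up the slope, friction acts down-slope at its limit: f = μ_s N.
Perpendicular to the incline: N = m g cos θ + P sin θ.
Along the incline: P cos θ = m g sin θ + μ_s N = m g sin θ + μ_s (m g cos θ + P sin θ).
Solving, P (cos θ − μ_s sin θ) = m g (sin θ + μ_s cos θ), so P = 299×9.81×(sin 40° + 0.51 cos 40°)/(cos 40° − 0.51 sin 40°) = 2930×1.033/0.4382 = 6920 N.

P ≈ 6920 N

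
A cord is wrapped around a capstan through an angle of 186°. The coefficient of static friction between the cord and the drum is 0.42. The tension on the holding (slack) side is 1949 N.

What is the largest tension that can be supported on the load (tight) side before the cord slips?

T_max ≈ 7620 N

At impending slip the capstan equation gives T₂/T₁ = e^{μβ} with β in radians.
β = 186° × π/180 = 3.246 rad.
e^{μβ} = e^{0.42×3.246} = 3.91.
T₂ = T₁ · e^{μβ} = 1949 × 3.91 = 7620 N.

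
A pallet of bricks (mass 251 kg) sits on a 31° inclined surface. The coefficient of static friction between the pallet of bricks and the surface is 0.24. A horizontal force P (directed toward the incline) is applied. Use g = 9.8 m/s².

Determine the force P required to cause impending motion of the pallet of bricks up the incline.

P ≈ 2420 N

At impending motion up the slope, friction acts down-slope at its limit: f = μ_s N.
Perpendicular to the incline: N = m g cos θ + P sin θ.
Along the incline: P cos θ = m g sin θ + μ_s N = m g sin θ + μ_s (m g cos θ + P sin θ).
Solving, P (cos θ − μ_s sin θ) = m g (sin θ + μ_s cos θ), so P = 251×9.8×(sin 31° + 0.24 cos 31°)/(cos 31° − 0.24 sin 31°) = 2460×0.7208/0.7336 = 2420 N.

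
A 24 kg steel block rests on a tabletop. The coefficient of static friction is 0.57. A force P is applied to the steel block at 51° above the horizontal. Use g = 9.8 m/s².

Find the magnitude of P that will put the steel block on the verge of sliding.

N = m g − P sin α (the pull lifts the steel block).
At impending slip, P cos α = μ_s N = μ_s (m g − P sin α).
Solving: P (cos α + μ_s sin α) = μ_s m g → P = 0.57×235/(cos 51° + 0.57 sin 51°) = 134/1.072 = 125 N.

P ≈ 125 N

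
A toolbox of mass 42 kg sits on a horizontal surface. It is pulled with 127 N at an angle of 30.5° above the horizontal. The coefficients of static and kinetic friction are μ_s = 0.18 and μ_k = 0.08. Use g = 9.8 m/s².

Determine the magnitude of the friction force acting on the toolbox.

Vertical equilibrium gives N = m g − P sin α = 347.1 N.
The horizontal driving force is P cos α = 109.4 N, so equilibrium needs friction f = 109.4 N.
μ_s N = 0.18 × 347.1 = 62.49 N.
109.4 > 62.49 N → the toolbox slides; f = μ_k N = 0.08×347.1 = 27.8 N.

f ≈ 27.8 N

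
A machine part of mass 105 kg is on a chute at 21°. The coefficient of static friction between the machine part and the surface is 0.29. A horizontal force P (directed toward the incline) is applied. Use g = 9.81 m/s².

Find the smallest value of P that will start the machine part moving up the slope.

At impending motion up the slope, friction acts down-slope at its limit: f = μ_s N.
Perpendicular to the incline: N = m g cos θ + P sin θ.
Along the incline: P cos θ = m g sin θ + μ_s N = m g sin θ + μ_s (m g cos θ + P sin θ).
Solving, P (cos θ − μ_s sin θ) = m g (sin θ + μ_s cos θ), so P = 105×9.81×(sin 21° + 0.29 cos 21°)/(cos 21° − 0.29 sin 21°) = 1030×0.6291/0.8297 = 781 N.

P ≈ 781 N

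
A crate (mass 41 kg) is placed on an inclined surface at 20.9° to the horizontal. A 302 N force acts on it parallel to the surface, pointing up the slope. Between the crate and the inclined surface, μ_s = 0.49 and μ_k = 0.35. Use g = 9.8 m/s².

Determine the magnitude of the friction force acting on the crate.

f ≈ 159 N (down the incline)

Normal force: N = m g cos θ = 41 × 9.8 × cos 20.9° = 375.4 N.
For equilibrium along the incline the friction force must supply f = m g sin θ − P = 143.3 − 302 = -158.7 N (positive meaning up-slope).
The static-friction ceiling is μ_s N = 0.49 × 375.4 = 183.9 N.
Since |-158.7| ≤ 183.9 N, no slip — friction simply equals what equilibrium demands.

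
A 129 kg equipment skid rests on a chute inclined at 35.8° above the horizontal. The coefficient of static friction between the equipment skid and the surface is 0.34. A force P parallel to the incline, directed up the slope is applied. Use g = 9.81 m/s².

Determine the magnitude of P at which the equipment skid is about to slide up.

At impending motion up the slope, friction acts down-slope at its limit: f = μ_s N.
P is parallel to the surface, so N = m g cos θ = 1030 N.
Along the incline: P = m g sin θ + μ_s N = 740 + 0.34×1030 = 1090 N.

P ≈ 1090 N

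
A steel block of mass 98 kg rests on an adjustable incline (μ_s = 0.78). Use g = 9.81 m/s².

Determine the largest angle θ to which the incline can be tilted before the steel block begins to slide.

θ_max ≈ 38°

At the slip threshold, m g sin θ = μ_s · m g cos θ, so tan θ = μ_s.
θ_max = arctan(0.78) = 38°.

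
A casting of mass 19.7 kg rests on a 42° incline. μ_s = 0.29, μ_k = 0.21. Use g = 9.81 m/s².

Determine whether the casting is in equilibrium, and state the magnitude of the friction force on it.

f ≈ 30.2 N

N = m g cos θ = 144 N.
Down-slope weight component: m g sin θ = 129 N.
μ_s N = 41.6 N.
129 > 41.6 N, so it slides; kinetic friction f = μ_k N = 0.21×144 = 30.2 N.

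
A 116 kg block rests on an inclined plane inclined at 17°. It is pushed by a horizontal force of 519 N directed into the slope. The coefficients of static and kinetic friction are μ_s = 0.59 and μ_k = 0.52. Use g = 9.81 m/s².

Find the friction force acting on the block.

Resolve perpendicular to the incline: N = m g cos θ + P sin θ = 116×9.81×cos 17° + 519×sin 17° = 1240 N.
Parallel to the incline: P cos θ − m g sin θ = 496.3 − 332.7 = 163.6 N; the friction needed to balance this is 163.6 N acting down the slope.
Maximum static friction: μ_s N = 0.59 × 1240 = 731.6 N.
Since 163.6 N is within the 731.6 N limit, the block stays put and friction is exactly 164 N.

f ≈ 164 N (down the incline)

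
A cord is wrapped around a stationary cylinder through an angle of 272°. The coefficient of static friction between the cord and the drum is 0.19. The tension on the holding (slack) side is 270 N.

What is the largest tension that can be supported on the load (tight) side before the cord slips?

At impending slip the capstan equation gives T₂/T₁ = e^{μβ} with β in radians.
β = 272° × π/180 = 4.747 rad.
e^{μβ} = e^{0.19×4.747} = 2.464.
T₂ = T₁ · e^{μβ} = 270 × 2.464 = 665 N.

T_max ≈ 665 N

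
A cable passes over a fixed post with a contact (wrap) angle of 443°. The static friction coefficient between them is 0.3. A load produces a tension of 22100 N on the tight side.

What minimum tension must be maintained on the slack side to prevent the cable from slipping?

T_min ≈ 2170 N

Capstan equation at impending slip: T_tight/T_slack = e^{μβ}.
β = 443° = 7.732 rad; e^{μβ} = e^{0.3×7.732} = 10.17.
T_slack = T_tight / e^{μβ} = 22100 / 10.17 = 2170 N.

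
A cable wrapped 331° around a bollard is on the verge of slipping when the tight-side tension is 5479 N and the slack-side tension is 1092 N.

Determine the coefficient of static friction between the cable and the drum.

μ ≈ 0.279

T₂/T₁ = e^{μβ} → μ = ln(T₂/T₁)/β.
β = 331° = 5.777 rad.
μ = ln(5479/1092)/5.777 = ln(5.017)/5.777 = 0.279.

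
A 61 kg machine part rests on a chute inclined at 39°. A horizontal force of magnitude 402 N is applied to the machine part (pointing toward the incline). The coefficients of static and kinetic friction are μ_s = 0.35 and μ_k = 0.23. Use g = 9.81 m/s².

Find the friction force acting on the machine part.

Resolve perpendicular to the incline: N = m g cos θ + P sin θ = 61×9.81×cos 39° + 402×sin 39° = 718 N.
Parallel to the incline: P cos θ − m g sin θ = 312.4 − 376.6 = -64.18 N; the friction needed to balance this is 64.18 N acting up the slope.
The limit of static friction is μ_s N = 251.3 N.
|f_req| = 64.18 ≤ 251.3 N → the machine part is in equilibrium; friction equals the required value.

f ≈ 64.2 N (up the incline)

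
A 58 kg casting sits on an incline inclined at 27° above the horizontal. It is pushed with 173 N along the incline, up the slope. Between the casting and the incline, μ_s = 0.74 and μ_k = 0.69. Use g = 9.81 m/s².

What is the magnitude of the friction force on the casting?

f ≈ 85.3 N (up the incline)

The normal reaction is N = m g cos θ = 507 N.
For equilibrium along the incline the friction force must supply f = m g sin θ − P = 258.3 − 173 = 85.31 N (positive meaning up-slope).
Maximum static friction available: μ_s N = 0.74 × 507 = 375.2 N.
Since |85.31| ≤ 375.2 N, the casting remains in static equilibrium and friction takes exactly the required value.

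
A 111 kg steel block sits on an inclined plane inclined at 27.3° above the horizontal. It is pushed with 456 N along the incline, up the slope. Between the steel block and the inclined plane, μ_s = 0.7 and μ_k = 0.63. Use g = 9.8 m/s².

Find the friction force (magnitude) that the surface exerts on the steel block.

Perpendicular to the surface, N = m g cos θ = 111·9.8·cos 27.3° = 966.6 N.
Parallel to the incline, ΣF = 0 gives f = m g sin θ − P = 498.9 − 456 = 42.92 N (up-slope positive).
Static friction can supply at most μ_s N = 676.6 N.
Since |42.92| ≤ 676.6 N, static friction is sufficient; f equals the required value, not μ_s N.

f ≈ 42.9 N (up the incline)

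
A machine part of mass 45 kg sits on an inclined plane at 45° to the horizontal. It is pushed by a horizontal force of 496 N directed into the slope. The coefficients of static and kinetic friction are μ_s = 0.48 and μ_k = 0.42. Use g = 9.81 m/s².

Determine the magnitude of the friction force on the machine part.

Resolve perpendicular to the incline: N = m g cos θ + P sin θ = 45×9.81×cos 45° + 496×sin 45° = 662.9 N.
Parallel to the incline: P cos θ − m g sin θ = 350.7 − 312.2 = 38.57 N; the friction needed to balance this is 38.57 N acting down the slope.
The limit of static friction is μ_s N = 318.2 N.
|f_req| = 38.57 ≤ 318.2 N → the machine part is in equilibrium; friction equals the required value.

f ≈ 38.6 N (down the incline)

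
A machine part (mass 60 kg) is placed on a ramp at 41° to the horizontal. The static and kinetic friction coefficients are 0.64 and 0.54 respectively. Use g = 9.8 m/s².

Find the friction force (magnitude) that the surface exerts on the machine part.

f ≈ 240 N (up the incline)

Normal force: N = m g cos θ = 60 × 9.8 × cos 41° = 443.8 N.
Along the slope the weight component is m g sin θ = 385.8 N; friction must supply exactly this, acting up-slope.
The static-friction ceiling is μ_s N = 0.64 × 443.8 = 284 N.
Since |385.8| > 284 N, static friction cannot hold it; the machine part slides down the incline and kinetic friction applies: f = μ_k N = 0.54 × 443.8 = 240 N.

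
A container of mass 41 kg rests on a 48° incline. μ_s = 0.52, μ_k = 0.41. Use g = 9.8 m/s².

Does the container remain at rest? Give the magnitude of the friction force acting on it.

N = m g cos θ = 269 N.
Down-slope weight component: m g sin θ = 299 N.
μ_s N = 140 N.
299 > 140 N, so it slides; kinetic friction f = μ_k N = 0.41×269 = 110 N.

f ≈ 110 N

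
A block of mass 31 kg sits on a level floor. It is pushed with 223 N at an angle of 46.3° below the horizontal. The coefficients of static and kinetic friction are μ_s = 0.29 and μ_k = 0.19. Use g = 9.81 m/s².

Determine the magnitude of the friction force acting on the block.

f ≈ 88.4 N

The vertical component of P adds to the normal force: N = m g + P sin α = 304.1 + 161.2 = 465.3 N.
The horizontal driving force is P cos α = 154.1 N, so equilibrium needs friction f = 154.1 N.
The static-friction limit is μ_s N = 134.9 N.
The required friction exceeds μ_s N, so the block moves and f = μ_k N = 88.4 N.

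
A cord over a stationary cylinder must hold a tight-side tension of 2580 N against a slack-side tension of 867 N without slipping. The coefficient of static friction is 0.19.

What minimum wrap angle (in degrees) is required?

β_min ≈ 329°

T₂/T₁ = e^{μβ} → β = ln(T₂/T₁)/μ.
β = ln(2580/867)/0.19 = 1.091/0.19 = 5.74 rad.
In degrees: β = 5.74 × 180/π = 329°.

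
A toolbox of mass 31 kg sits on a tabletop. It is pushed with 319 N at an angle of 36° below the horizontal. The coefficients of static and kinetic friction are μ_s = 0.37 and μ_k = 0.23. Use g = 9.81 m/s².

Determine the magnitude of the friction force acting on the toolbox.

N = m g + P sin α = 304.1 + 319×sin 36° = 491.6 N.
The horizontal driving force is P cos α = 258.1 N, so equilibrium needs friction f = 258.1 N.
The static-friction limit is μ_s N = 181.9 N.
258.1 > 181.9 N → the toolbox slides; f = μ_k N = 0.23×491.6 = 113 N.

f ≈ 113 N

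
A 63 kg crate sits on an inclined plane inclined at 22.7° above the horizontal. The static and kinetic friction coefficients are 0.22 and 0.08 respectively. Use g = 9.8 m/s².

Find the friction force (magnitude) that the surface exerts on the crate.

Perpendicular to the surface, N = m g cos θ = 63·9.8·cos 22.7° = 569.6 N.
Along the slope the weight component is m g sin θ = 238.3 N; friction must supply exactly this, acting up-slope.
Maximum static friction available: μ_s N = 0.22 × 569.6 = 125.3 N.
Since |238.3| > 125.3 N, static friction cannot hold it; the crate slides down the incline and kinetic friction applies: f = μ_k N = 0.08 × 569.6 = 45.6 N.

f ≈ 45.6 N (up the incline)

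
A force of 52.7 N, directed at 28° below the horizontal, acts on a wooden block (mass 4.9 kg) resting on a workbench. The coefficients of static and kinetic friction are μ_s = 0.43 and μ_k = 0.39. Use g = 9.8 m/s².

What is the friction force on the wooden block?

The vertical component of P adds to the normal force: N = m g + P sin α = 48.02 + 24.74 = 72.76 N.
For equilibrium, f = P cos α = 52.7×cos 28° = 46.53 N.
The static-friction limit is μ_s N = 31.29 N.
The required friction exceeds μ_s N, so the wooden block moves and f = μ_k N = 28.4 N.

f ≈ 28.4 N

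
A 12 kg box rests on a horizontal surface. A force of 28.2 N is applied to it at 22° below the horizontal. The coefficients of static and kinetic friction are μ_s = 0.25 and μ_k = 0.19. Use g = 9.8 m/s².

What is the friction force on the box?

f ≈ 26.1 N

N = m g + P sin α = 117.6 + 28.2×sin 22° = 128.2 N.
For equilibrium, f = P cos α = 28.2×cos 22° = 26.15 N.
μ_s N = 0.25 × 128.2 = 32.04 N.
26.15 ≤ 32.04 N → static; friction equals the required 26.1 N.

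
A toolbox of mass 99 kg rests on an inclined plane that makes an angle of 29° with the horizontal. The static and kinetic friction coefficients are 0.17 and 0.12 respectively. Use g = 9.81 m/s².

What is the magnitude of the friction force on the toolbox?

f ≈ 102 N (up the incline)

Normal force: N = m g cos θ = 99 × 9.81 × cos 29° = 849.4 N.
For equilibrium along the incline, friction must balance the weight component: f = m g sin θ = 470.8 N up the slope.
The static-friction ceiling is μ_s N = 0.17 × 849.4 = 144.4 N.
Since |470.8| > 144.4 N, static friction cannot hold it; the toolbox slides down the incline and kinetic friction applies: f = μ_k N = 0.12 × 849.4 = 102 N.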